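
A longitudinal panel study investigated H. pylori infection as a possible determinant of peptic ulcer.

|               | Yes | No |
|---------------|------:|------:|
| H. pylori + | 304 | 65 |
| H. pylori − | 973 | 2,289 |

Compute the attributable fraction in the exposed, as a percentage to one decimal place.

63.8

Cells: a = 304, b = 65, c = 973, d = 2289.
Risk in exposed = 304/369 = 0.82385; risk in unexposed = 973/3262 = 0.29828.
RR = 0.82385/0.29828 = 2.76197
AR% = (RR − 1)/RR × 100 = (2.76197 − 1)/2.76197 × 100 = 63.7939%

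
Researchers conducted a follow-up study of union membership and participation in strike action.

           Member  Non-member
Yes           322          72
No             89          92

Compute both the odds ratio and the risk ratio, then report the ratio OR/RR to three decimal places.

Reading the table with exposure as columns: a = 322 (Member, case), b = 89 (Member, non-case), c = 72 (Non-member, case), d = 92.
OR = (322·92)/(89·72) = 29624/6408 = 4.62297
Risk in exposed = 322/411 = 0.78345; risk in unexposed = 72/164 = 0.43902; RR = 1.78454
OR/RR = 4.62297 / 1.78454 = 2.59057
The outcome is not rare, so the OR lies further from 1 than the RR.

2.591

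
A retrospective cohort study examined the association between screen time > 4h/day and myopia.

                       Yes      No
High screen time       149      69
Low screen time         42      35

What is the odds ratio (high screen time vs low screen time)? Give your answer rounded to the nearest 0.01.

1.80

Cells: a = 149, b = 69, c = 42, d = 35.
OR = (a·d)/(b·c) = (149 × 35) / (69 × 42) = 5215 / 2898 = 1.79952
The odds of myopia are about 1.80 times as high in the high screen time group.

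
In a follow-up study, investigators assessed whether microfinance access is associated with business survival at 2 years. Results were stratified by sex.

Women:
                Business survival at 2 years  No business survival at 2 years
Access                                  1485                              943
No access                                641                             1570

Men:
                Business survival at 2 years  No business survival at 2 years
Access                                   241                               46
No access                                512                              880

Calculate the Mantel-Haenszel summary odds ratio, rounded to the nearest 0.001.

OR_MH = Σ(aᵢdᵢ/nᵢ) / Σ(bᵢcᵢ/nᵢ), where nᵢ is the stratum total.
Stratum 1 (Women): n = 4639; a·d/n = 1485·1570/4639 = 502.5760; b·c/n = 943·641/4639 = 130.3003
Stratum 2 (Men): n = 1679; a·d/n = 241·880/1679 = 126.3133; b·c/n = 46·512/1679 = 14.0274
OR_MH = (502.5760 + 126.3133) / (130.3003 + 14.0274) = 628.8893 / 144.3277 = 4.35737

4.357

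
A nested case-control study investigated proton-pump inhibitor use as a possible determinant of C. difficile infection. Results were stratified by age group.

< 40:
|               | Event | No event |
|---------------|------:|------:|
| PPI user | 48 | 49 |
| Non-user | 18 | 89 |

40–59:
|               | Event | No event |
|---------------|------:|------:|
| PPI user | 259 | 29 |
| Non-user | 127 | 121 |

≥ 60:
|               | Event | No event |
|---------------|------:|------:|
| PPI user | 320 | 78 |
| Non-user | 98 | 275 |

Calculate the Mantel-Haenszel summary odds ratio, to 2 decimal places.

OR_MH = Σ(aᵢdᵢ/nᵢ) / Σ(bᵢcᵢ/nᵢ), where nᵢ is the stratum total.
Stratum 1 (< 40): n = 204; a·d/n = 48·89/204 = 20.9412; b·c/n = 49·18/204 = 4.3235
Stratum 2 (40–59): n = 536; a·d/n = 259·121/536 = 58.4683; b·c/n = 29·127/536 = 6.8713
Stratum 3 (≥ 60): n = 771; a·d/n = 320·275/771 = 114.1375; b·c/n = 78·98/771 = 9.9144
OR_MH = (20.9412 + 58.4683 + 114.1375) / (4.3235 + 6.8713 + 9.9144) = 193.5469 / 21.1092 = 9.16885

9.17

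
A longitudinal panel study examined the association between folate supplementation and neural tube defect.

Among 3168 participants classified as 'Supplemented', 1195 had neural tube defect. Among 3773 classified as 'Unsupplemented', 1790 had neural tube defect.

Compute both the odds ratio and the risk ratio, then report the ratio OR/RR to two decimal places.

From the description: a = 1195, b = 1973, c = 1790, d = 1983.
OR = (1195·1983)/(1973·1790) = 2369685/3531670 = 0.67098
Risk in exposed = 1195/3168 = 0.37721; risk in unexposed = 1790/3773 = 0.47442; RR = 0.79509
OR/RR = 0.67098 / 0.79509 = 0.84391
The outcome is not rare, so the OR lies further from 1 than the RR.

0.84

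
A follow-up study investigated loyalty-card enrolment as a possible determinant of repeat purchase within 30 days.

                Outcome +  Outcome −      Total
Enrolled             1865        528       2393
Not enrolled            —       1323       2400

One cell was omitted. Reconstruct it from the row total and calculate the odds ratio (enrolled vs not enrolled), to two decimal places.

4.34

The missing cell is in the unexposed row: 2400 − 1323 = 1077.
So a = 1865, b = 528, c = 1077, d = 1323.
OR = (a·d)/(b·c) = (1865 × 1323) / (528 × 1077) = 2467395 / 568656 = 4.33899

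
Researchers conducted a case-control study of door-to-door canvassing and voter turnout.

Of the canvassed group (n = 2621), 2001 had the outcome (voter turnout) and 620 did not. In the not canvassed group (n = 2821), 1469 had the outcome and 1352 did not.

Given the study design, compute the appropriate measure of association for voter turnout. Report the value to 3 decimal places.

2.970

From the description: a = 2001, b = 620, c = 1469, d = 1352.
This is a case-control study: participants were sampled on outcome status, so risks in the source population cannot be estimated directly — relative risk is not valid here. The odds ratio is the appropriate measure.
OR = (a·d)/(b·c) = (2001 × 1352) / (620 × 1469) = 2705352 / 910780 = 2.97037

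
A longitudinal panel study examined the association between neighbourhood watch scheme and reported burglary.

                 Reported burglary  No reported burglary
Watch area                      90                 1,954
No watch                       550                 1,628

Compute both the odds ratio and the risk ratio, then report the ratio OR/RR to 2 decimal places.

0.78

Cells: a = 90, b = 1954, c = 550, d = 1628.
OR = (90·1628)/(1954·550) = 146520/1074700 = 0.13634
Risk in exposed = 90/2044 = 0.04403; risk in unexposed = 550/2178 = 0.25253; RR = 0.17436
OR/RR = 0.13634 / 0.17436 = 0.78190
The outcome is not rare, so the OR lies further from 1 than the RR.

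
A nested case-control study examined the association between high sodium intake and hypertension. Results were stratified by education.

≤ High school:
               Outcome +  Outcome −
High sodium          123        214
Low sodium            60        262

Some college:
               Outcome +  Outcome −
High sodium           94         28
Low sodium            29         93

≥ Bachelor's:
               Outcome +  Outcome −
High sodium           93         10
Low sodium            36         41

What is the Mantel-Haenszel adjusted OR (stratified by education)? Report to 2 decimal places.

OR_MH = Σ(aᵢdᵢ/nᵢ) / Σ(bᵢcᵢ/nᵢ), where nᵢ is the stratum total.
Stratum 1 (≤ High school): n = 659; a·d/n = 123·262/659 = 48.9014; b·c/n = 214·60/659 = 19.4841
Stratum 2 (Some college): n = 244; a·d/n = 94·93/244 = 35.8279; b·c/n = 28·29/244 = 3.3279
Stratum 3 (≥ Bachelor's): n = 180; a·d/n = 93·41/180 = 21.1833; b·c/n = 10·36/180 = 2.0000
OR_MH = (48.9014 + 35.8279 + 21.1833) / (19.4841 + 3.3279 + 2.0000) = 105.9126 / 24.8119 = 4.26861

4.27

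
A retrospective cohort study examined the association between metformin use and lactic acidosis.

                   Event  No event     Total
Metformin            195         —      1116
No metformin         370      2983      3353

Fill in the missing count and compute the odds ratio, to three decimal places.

1.707

The missing cell is in the exposed row: 1116 − 195 = 921.
So a = 195, b = 921, c = 370, d = 2983.
OR = (a·d)/(b·c) = (195 × 2983) / (921 × 370) = 581685 / 340770 = 1.70697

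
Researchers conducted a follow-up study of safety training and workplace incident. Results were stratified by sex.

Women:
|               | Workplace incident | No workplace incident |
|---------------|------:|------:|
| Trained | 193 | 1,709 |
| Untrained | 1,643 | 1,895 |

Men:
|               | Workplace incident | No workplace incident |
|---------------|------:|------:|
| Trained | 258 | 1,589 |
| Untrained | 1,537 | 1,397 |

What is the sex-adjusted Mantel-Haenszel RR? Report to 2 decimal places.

0.24

RR_MH = Σ(aᵢ·n₀ᵢ/nᵢ) / Σ(cᵢ·n₁ᵢ/nᵢ), with n₁ᵢ = aᵢ+bᵢ (exposed), n₀ᵢ = cᵢ+dᵢ (unexposed), nᵢ = n₁ᵢ+n₀ᵢ.
Stratum 1 (Women): n₁ = 1902, n₀ = 3538, n = 5440; a·n₀/n = 193·3538/5440 = 125.5210; c·n₁/n = 1643·1902/5440 = 574.4460
Stratum 2 (Men): n₁ = 1847, n₀ = 2934, n = 4781; a·n₀/n = 258·2934/4781 = 158.3292; c·n₁/n = 1537·1847/4781 = 593.7752
RR_MH = (125.5210 + 158.3292) / (574.4460 + 593.7752) = 283.8502 / 1168.2211 = 0.24298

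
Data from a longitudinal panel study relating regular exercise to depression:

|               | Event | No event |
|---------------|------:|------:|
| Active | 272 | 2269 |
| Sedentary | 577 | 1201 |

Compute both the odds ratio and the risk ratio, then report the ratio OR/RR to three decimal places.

Cells: a = 272, b = 2269, c = 577, d = 1201.
OR = (272·1201)/(2269·577) = 326672/1309213 = 0.24952
Risk in exposed = 272/2541 = 0.10704; risk in unexposed = 577/1778 = 0.32452; RR = 0.32985
OR/RR = 0.24952 / 0.32985 = 0.75645
The outcome is not rare, so the OR lies further from 1 than the RR.

0.756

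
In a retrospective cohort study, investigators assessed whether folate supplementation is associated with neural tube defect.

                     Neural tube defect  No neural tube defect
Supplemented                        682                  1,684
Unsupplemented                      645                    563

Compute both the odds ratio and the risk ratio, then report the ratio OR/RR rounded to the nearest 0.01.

0.65

Cells: a = 682, b = 1684, c = 645, d = 563.
OR = (682·563)/(1684·645) = 383966/1086180 = 0.35350
Risk in exposed = 682/2366 = 0.28825; risk in unexposed = 645/1208 = 0.53394; RR = 0.53985
OR/RR = 0.35350 / 0.53985 = 0.65481
The outcome is not rare, so the OR lies further from 1 than the RR.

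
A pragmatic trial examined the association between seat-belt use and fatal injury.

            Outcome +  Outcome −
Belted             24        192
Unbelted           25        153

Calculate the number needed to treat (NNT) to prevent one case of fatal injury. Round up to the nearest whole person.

Risk in treated group = 24/216 = 0.11111; risk in control = 25/178 = 0.14045.
Absolute risk reduction = 0.14045 − 0.11111 = 0.02934
NNT = 1 / ARR = 1 / 0.02934 = 34.085 → round up → 35

35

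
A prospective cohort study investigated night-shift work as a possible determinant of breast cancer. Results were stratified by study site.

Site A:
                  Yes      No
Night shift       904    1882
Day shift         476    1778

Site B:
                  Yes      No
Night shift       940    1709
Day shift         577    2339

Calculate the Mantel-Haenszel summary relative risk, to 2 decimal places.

RR_MH = Σ(aᵢ·n₀ᵢ/nᵢ) / Σ(cᵢ·n₁ᵢ/nᵢ), with n₁ᵢ = aᵢ+bᵢ (exposed), n₀ᵢ = cᵢ+dᵢ (unexposed), nᵢ = n₁ᵢ+n₀ᵢ.
Stratum 1 (Site A): n₁ = 2786, n₀ = 2254, n = 5040; a·n₀/n = 904·2254/5040 = 404.2889; c·n₁/n = 476·2786/5040 = 263.1222
Stratum 2 (Site B): n₁ = 2649, n₀ = 2916, n = 5565; a·n₀/n = 940·2916/5565 = 492.5499; c·n₁/n = 577·2649/5565 = 274.6582
RR_MH = (404.2889 + 492.5499) / (263.1222 + 274.6582) = 896.8388 / 537.7804 = 1.66767

1.67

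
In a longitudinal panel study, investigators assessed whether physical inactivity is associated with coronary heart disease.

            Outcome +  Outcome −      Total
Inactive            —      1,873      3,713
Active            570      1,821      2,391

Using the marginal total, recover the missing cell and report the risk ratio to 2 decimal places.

The missing cell is in the exposed row: 3713 − 1873 = 1840.
So a = 1840, b = 1873, c = 570, d = 1821.
RR = [a/(a+b)] / [c/(c+d)] = (1840/3713) / (570/2391) = 0.49556/0.23839 = 2.07873

2.08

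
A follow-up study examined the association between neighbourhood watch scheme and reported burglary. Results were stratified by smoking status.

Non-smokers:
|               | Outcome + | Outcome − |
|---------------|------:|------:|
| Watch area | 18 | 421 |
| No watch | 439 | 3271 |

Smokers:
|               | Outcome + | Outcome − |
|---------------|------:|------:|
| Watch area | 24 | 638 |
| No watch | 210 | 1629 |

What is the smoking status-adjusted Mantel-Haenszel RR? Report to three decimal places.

0.331

RR_MH = Σ(aᵢ·n₀ᵢ/nᵢ) / Σ(cᵢ·n₁ᵢ/nᵢ), with n₁ᵢ = aᵢ+bᵢ (exposed), n₀ᵢ = cᵢ+dᵢ (unexposed), nᵢ = n₁ᵢ+n₀ᵢ.
Stratum 1 (Non-smokers): n₁ = 439, n₀ = 3710, n = 4149; a·n₀/n = 18·3710/4149 = 16.0954; c·n₁/n = 439·439/4149 = 46.4500
Stratum 2 (Smokers): n₁ = 662, n₀ = 1839, n = 2501; a·n₀/n = 24·1839/2501 = 17.6473; c·n₁/n = 210·662/2501 = 55.5858
RR_MH = (16.0954 + 17.6473) / (46.4500 + 55.5858) = 33.7428 / 102.0358 = 0.33070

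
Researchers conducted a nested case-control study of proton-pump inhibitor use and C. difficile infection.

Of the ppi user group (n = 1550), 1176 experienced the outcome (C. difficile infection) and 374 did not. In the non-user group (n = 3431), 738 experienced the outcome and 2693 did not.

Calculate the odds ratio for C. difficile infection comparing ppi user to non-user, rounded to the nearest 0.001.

From the description: a = 1176, b = 374, c = 738, d = 2693.
OR = (a·d)/(b·c) = (1176 × 2693) / (374 × 738) = 3166968 / 276012 = 11.47402
The odds of C. difficile infection are about 11.47 times as high in the ppi user group.

11.474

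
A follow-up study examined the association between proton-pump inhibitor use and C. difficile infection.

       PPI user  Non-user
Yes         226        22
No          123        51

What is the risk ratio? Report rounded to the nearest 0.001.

Reading the table with exposure as columns: a = 226 (PPI user, case), b = 123 (PPI user, non-case), c = 22 (Non-user, case), d = 51.
Risk in exposed = 226/349 = 0.64756; risk in unexposed = 22/73 = 0.30137.
RR = 0.64756 / 0.30137 = 2.14874
The risk among the exposed is 2.15 times that among the unexposed.

2.149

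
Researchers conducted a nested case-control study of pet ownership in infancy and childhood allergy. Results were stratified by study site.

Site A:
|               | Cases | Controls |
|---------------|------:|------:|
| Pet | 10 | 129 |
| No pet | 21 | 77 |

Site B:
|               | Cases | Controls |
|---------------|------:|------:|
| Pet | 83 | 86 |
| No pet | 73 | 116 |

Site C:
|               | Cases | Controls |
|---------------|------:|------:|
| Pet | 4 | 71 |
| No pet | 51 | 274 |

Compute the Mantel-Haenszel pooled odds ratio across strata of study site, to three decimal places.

OR_MH = Σ(aᵢdᵢ/nᵢ) / Σ(bᵢcᵢ/nᵢ), where nᵢ is the stratum total.
Stratum 1 (Site A): n = 237; a·d/n = 10·77/237 = 3.2489; b·c/n = 129·21/237 = 11.4304
Stratum 2 (Site B): n = 358; a·d/n = 83·116/358 = 26.8939; b·c/n = 86·73/358 = 17.5363
Stratum 3 (Site C): n = 400; a·d/n = 4·274/400 = 2.7400; b·c/n = 71·51/400 = 9.0525
OR_MH = (3.2489 + 26.8939 + 2.7400) / (11.4304 + 17.5363 + 9.0525) = 32.8828 / 38.0192 = 0.86490

0.865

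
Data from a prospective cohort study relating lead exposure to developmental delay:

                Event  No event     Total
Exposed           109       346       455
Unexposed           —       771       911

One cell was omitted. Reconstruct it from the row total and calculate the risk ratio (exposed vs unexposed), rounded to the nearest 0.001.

1.559

The missing cell is in the unexposed row: 911 − 771 = 140.
So a = 109, b = 346, c = 140, d = 771.
RR = [a/(a+b)] / [c/(c+d)] = (109/455) / (140/911) = 0.23956/0.15368 = 1.55885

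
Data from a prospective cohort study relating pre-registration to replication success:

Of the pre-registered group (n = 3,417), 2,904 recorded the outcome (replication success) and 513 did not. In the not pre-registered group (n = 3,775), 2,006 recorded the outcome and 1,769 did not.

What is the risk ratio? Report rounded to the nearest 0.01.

1.60

From the description: a = 2904, b = 513, c = 2006, d = 1769.
Risk in exposed = 2904/3417 = 0.84987; risk in unexposed = 2006/3775 = 0.53139.
RR = 0.84987 / 0.53139 = 1.59933
The risk among the exposed is 1.60 times that among the unexposed.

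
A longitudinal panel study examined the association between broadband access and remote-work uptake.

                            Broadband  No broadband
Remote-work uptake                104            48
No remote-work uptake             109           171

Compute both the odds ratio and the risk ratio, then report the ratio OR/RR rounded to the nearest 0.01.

Reading the table with exposure as columns: a = 104 (Broadband, case), b = 109 (Broadband, non-case), c = 48 (No broadband, case), d = 171.
OR = (104·171)/(109·48) = 17784/5232 = 3.39908
Risk in exposed = 104/213 = 0.48826; risk in unexposed = 48/219 = 0.21918; RR = 2.22770
OR/RR = 3.39908 / 2.22770 = 1.52583
The outcome is not rare, so the OR lies further from 1 than the RR.

1.53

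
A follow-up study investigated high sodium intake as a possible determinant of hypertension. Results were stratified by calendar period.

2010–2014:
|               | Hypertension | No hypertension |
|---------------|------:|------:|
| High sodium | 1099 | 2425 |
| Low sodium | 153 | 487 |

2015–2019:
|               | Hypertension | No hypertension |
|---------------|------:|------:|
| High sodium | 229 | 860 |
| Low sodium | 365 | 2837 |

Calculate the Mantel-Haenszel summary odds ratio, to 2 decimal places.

1.73

OR_MH = Σ(aᵢdᵢ/nᵢ) / Σ(bᵢcᵢ/nᵢ), where nᵢ is the stratum total.
Stratum 1 (2010–2014): n = 4164; a·d/n = 1099·487/4164 = 128.5334; b·c/n = 2425·153/4164 = 89.1030
Stratum 2 (2015–2019): n = 4291; a·d/n = 229·2837/4291 = 151.4036; b·c/n = 860·365/4291 = 73.1531
OR_MH = (128.5334 + 151.4036) / (89.1030 + 73.1531) = 279.9370 / 162.2561 = 1.72528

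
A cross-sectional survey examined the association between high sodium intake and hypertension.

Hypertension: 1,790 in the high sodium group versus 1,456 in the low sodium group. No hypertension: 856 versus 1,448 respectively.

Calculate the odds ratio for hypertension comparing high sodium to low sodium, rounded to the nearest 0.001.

From the description: a = 1790, b = 856, c = 1456, d = 1448.
OR = (a·d)/(b·c) = (1790 × 1448) / (856 × 1456) = 2591920 / 1246336 = 2.07963
The odds of hypertension are about 2.08 times as high in the high sodium group.

2.080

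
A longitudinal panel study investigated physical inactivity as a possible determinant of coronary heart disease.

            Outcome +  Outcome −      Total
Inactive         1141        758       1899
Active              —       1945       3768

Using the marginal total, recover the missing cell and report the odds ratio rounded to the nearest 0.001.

1.606

The missing cell is in the unexposed row: 3768 − 1945 = 1823.
So a = 1141, b = 758, c = 1823, d = 1945.
OR = (a·d)/(b·c) = (1141 × 1945) / (758 × 1823) = 2219245 / 1381834 = 1.60601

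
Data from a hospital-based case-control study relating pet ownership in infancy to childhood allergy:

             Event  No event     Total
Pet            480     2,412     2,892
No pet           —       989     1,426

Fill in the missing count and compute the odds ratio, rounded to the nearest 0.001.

The missing cell is in the unexposed row: 1426 − 989 = 437.
So a = 480, b = 2412, c = 437, d = 989.
OR = (a·d)/(b·c) = (480 × 989) / (2412 × 437) = 474720 / 1054044 = 0.45038

0.450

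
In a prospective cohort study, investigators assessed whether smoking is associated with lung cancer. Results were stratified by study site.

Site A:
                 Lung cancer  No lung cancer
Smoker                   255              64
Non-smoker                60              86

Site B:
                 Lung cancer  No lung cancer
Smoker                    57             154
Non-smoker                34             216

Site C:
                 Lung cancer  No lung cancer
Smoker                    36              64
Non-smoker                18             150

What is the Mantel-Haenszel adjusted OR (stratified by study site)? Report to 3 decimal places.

3.931

OR_MH = Σ(aᵢdᵢ/nᵢ) / Σ(bᵢcᵢ/nᵢ), where nᵢ is the stratum total.
Stratum 1 (Site A): n = 465; a·d/n = 255·86/465 = 47.1613; b·c/n = 64·60/465 = 8.2581
Stratum 2 (Site B): n = 461; a·d/n = 57·216/461 = 26.7072; b·c/n = 154·34/461 = 11.3579
Stratum 3 (Site C): n = 268; a·d/n = 36·150/268 = 20.1493; b·c/n = 64·18/268 = 4.2985
OR_MH = (47.1613 + 26.7072 + 20.1493) / (8.2581 + 11.3579 + 4.2985) = 94.0177 / 23.9145 = 3.93141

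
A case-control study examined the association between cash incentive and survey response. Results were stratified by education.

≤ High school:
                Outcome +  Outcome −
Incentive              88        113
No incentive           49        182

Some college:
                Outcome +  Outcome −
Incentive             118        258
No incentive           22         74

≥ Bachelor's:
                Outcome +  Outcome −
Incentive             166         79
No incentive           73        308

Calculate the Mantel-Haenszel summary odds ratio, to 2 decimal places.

OR_MH = Σ(aᵢdᵢ/nᵢ) / Σ(bᵢcᵢ/nᵢ), where nᵢ is the stratum total.
Stratum 1 (≤ High school): n = 432; a·d/n = 88·182/432 = 37.0741; b·c/n = 113·49/432 = 12.8171
Stratum 2 (Some college): n = 472; a·d/n = 118·74/472 = 18.5000; b·c/n = 258·22/472 = 12.0254
Stratum 3 (≥ Bachelor's): n = 626; a·d/n = 166·308/626 = 81.6741; b·c/n = 79·73/626 = 9.2125
OR_MH = (37.0741 + 18.5000 + 81.6741) / (12.8171 + 12.0254 + 9.2125) = 137.2482 / 34.0550 = 4.03019

4.03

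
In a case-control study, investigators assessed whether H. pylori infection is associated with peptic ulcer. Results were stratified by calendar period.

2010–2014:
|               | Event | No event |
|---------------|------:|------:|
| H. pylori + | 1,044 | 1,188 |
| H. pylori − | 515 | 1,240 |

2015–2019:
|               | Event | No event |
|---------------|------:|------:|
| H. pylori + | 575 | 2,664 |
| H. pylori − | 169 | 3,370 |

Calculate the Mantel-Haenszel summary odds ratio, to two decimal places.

2.78

OR_MH = Σ(aᵢdᵢ/nᵢ) / Σ(bᵢcᵢ/nᵢ), where nᵢ is the stratum total.
Stratum 1 (2010–2014): n = 3987; a·d/n = 1044·1240/3987 = 324.6953; b·c/n = 1188·515/3987 = 153.4537
Stratum 2 (2015–2019): n = 6778; a·d/n = 575·3370/6778 = 285.8882; b·c/n = 2664·169/6778 = 66.4231
OR_MH = (324.6953 + 285.8882) / (153.4537 + 66.4231) = 610.5834 / 219.8769 = 2.77693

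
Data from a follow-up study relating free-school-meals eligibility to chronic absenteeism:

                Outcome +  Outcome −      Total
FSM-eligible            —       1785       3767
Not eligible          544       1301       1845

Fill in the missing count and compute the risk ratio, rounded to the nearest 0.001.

The missing cell is in the exposed row: 3767 − 1785 = 1982.
So a = 1982, b = 1785, c = 544, d = 1301.
RR = [a/(a+b)] / [c/(c+d)] = (1982/3767) / (544/1845) = 0.52615/0.29485 = 1.78445

1.784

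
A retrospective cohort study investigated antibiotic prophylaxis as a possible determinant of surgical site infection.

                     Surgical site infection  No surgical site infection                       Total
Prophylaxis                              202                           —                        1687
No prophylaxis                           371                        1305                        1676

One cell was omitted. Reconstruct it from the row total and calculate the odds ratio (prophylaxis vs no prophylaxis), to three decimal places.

The missing cell is in the exposed row: 1687 − 202 = 1485.
So a = 202, b = 1485, c = 371, d = 1305.
OR = (a·d)/(b·c) = (202 × 1305) / (1485 × 371) = 263610 / 550935 = 0.47848

0.478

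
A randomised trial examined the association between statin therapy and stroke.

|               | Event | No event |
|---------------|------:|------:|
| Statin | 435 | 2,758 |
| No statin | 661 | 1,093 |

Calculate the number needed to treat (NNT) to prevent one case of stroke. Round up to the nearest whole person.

Risk in treated group = 435/3193 = 0.13624; risk in control = 661/1754 = 0.37685.
Absolute risk reduction = 0.37685 − 0.13624 = 0.24062
NNT = 1 / ARR = 1 / 0.24062 = 4.156 → round up → 5

5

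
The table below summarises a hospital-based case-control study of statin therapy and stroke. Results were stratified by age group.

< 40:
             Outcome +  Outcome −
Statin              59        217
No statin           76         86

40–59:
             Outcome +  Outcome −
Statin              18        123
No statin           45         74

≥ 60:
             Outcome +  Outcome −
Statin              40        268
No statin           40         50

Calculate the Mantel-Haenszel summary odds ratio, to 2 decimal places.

0.25

OR_MH = Σ(aᵢdᵢ/nᵢ) / Σ(bᵢcᵢ/nᵢ), where nᵢ is the stratum total.
Stratum 1 (< 40): n = 438; a·d/n = 59·86/438 = 11.5845; b·c/n = 217·76/438 = 37.6530
Stratum 2 (40–59): n = 260; a·d/n = 18·74/260 = 5.1231; b·c/n = 123·45/260 = 21.2885
Stratum 3 (≥ 60): n = 398; a·d/n = 40·50/398 = 5.0251; b·c/n = 268·40/398 = 26.9347
OR_MH = (11.5845 + 5.1231 + 5.0251) / (37.6530 + 21.2885 + 26.9347) = 21.7327 / 85.8761 = 0.25307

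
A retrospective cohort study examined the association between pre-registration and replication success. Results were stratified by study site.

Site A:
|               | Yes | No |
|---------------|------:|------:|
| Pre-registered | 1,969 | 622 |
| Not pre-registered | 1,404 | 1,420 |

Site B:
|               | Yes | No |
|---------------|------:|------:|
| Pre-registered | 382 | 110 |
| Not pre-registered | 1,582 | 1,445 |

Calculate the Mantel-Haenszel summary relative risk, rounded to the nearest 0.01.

1.52

RR_MH = Σ(aᵢ·n₀ᵢ/nᵢ) / Σ(cᵢ·n₁ᵢ/nᵢ), with n₁ᵢ = aᵢ+bᵢ (exposed), n₀ᵢ = cᵢ+dᵢ (unexposed), nᵢ = n₁ᵢ+n₀ᵢ.
Stratum 1 (Site A): n₁ = 2591, n₀ = 2824, n = 5415; a·n₀/n = 1969·2824/5415 = 1026.8617; c·n₁/n = 1404·2591/5415 = 671.7939
Stratum 2 (Site B): n₁ = 492, n₀ = 3027, n = 3519; a·n₀/n = 382·3027/3519 = 328.5916; c·n₁/n = 1582·492/3519 = 221.1833
RR_MH = (1026.8617 + 328.5916) / (671.7939 + 221.1833) = 1355.4533 / 892.9772 = 1.51790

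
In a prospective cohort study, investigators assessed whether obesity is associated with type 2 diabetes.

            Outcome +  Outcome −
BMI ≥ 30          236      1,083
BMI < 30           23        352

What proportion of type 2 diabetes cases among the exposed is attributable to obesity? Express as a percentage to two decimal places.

Cells: a = 236, b = 1083, c = 23, d = 352.
Risk in exposed = 236/1319 = 0.17892; risk in unexposed = 23/375 = 0.06133.
RR = 0.17892/0.06133 = 2.91723
AR% = (RR − 1)/RR × 100 = (2.91723 − 1)/2.91723 × 100 = 65.7209%

65.72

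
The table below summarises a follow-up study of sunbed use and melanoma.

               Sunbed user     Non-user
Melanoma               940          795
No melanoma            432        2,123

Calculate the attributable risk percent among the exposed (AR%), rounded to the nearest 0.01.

60.23

Reading the table with exposure as columns: a = 940 (Sunbed user, case), b = 432 (Sunbed user, non-case), c = 795 (Non-user, case), d = 2123.
Risk in exposed = 940/1372 = 0.68513; risk in unexposed = 795/2918 = 0.27245.
RR = 0.68513/0.27245 = 2.51473
AR% = (RR − 1)/RR × 100 = (2.51473 − 1)/2.51473 × 100 = 60.2343%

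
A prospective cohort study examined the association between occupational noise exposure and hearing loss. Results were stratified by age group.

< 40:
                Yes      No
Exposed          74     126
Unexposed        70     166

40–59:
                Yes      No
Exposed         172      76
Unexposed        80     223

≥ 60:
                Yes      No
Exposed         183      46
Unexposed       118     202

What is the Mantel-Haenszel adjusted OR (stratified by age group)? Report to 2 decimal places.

OR_MH = Σ(aᵢdᵢ/nᵢ) / Σ(bᵢcᵢ/nᵢ), where nᵢ is the stratum total.
Stratum 1 (< 40): n = 436; a·d/n = 74·166/436 = 28.1743; b·c/n = 126·70/436 = 20.2294
Stratum 2 (40–59): n = 551; a·d/n = 172·223/551 = 69.6116; b·c/n = 76·80/551 = 11.0345
Stratum 3 (≥ 60): n = 549; a·d/n = 183·202/549 = 67.3333; b·c/n = 46·118/549 = 9.8871
OR_MH = (28.1743 + 69.6116 + 67.3333) / (20.2294 + 11.0345 + 9.8871) = 165.1193 / 41.1509 = 4.01253

4.01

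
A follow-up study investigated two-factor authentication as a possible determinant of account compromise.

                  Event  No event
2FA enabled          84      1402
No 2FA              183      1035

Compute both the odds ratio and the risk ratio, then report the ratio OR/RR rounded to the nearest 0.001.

Cells: a = 84, b = 1402, c = 183, d = 1035.
OR = (84·1035)/(1402·183) = 86940/256566 = 0.33886
Risk in exposed = 84/1486 = 0.05653; risk in unexposed = 183/1218 = 0.15025; RR = 0.37623
OR/RR = 0.33886 / 0.37623 = 0.90067
The outcome is not rare, so the OR lies further from 1 than the RR.

0.901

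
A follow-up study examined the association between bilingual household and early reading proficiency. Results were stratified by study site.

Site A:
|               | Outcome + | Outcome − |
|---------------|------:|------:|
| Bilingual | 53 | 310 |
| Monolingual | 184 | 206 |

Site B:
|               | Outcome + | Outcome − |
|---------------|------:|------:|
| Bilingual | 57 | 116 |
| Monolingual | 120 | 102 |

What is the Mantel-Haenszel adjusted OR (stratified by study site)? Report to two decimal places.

OR_MH = Σ(aᵢdᵢ/nᵢ) / Σ(bᵢcᵢ/nᵢ), where nᵢ is the stratum total.
Stratum 1 (Site A): n = 753; a·d/n = 53·206/753 = 14.4993; b·c/n = 310·184/753 = 75.7503
Stratum 2 (Site B): n = 395; a·d/n = 57·102/395 = 14.7190; b·c/n = 116·120/395 = 35.2405
OR_MH = (14.4993 + 14.7190) / (75.7503 + 35.2405) = 29.2183 / 110.9908 = 0.26325

0.26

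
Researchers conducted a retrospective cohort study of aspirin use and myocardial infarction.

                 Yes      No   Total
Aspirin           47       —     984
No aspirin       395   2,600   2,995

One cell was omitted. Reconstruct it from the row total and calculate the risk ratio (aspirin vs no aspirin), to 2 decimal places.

0.36

The missing cell is in the exposed row: 984 − 47 = 937.
So a = 47, b = 937, c = 395, d = 2600.
RR = [a/(a+b)] / [c/(c+d)] = (47/984) / (395/2995) = 0.04776/0.13189 = 0.36216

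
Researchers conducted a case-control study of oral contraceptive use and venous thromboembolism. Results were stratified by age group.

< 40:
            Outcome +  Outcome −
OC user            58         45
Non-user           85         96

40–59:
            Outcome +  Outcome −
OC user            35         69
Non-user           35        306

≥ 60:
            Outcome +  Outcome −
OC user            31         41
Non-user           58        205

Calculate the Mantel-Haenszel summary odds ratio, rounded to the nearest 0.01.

2.41

OR_MH = Σ(aᵢdᵢ/nᵢ) / Σ(bᵢcᵢ/nᵢ), where nᵢ is the stratum total.
Stratum 1 (< 40): n = 284; a·d/n = 58·96/284 = 19.6056; b·c/n = 45·85/284 = 13.4683
Stratum 2 (40–59): n = 445; a·d/n = 35·306/445 = 24.0674; b·c/n = 69·35/445 = 5.4270
Stratum 3 (≥ 60): n = 335; a·d/n = 31·205/335 = 18.9701; b·c/n = 41·58/335 = 7.0985
OR_MH = (19.6056 + 24.0674 + 18.9701) / (13.4683 + 5.4270 + 7.0985) = 62.6432 / 25.9938 = 2.40993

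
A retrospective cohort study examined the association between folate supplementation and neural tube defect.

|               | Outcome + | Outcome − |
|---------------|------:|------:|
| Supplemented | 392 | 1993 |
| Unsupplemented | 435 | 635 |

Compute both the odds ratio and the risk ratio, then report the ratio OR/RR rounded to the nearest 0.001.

Cells: a = 392, b = 1993, c = 435, d = 635.
OR = (392·635)/(1993·435) = 248920/866955 = 0.28712
Risk in exposed = 392/2385 = 0.16436; risk in unexposed = 435/1070 = 0.40654; RR = 0.40429
OR/RR = 0.28712 / 0.40429 = 0.71018
The outcome is not rare, so the OR lies further from 1 than the RR.

0.710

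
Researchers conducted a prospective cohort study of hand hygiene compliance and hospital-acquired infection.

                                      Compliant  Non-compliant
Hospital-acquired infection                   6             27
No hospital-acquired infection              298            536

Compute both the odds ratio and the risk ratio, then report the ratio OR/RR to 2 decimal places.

Reading the table with exposure as columns: a = 6 (Compliant, case), b = 298 (Compliant, non-case), c = 27 (Non-compliant, case), d = 536.
OR = (6·536)/(298·27) = 3216/8046 = 0.39970
Risk in exposed = 6/304 = 0.01974; risk in unexposed = 27/563 = 0.04796; RR = 0.41155
OR/RR = 0.39970 / 0.41155 = 0.97121
The outcome is rare in both groups, so OR ≈ RR (ratio near 1).

0.97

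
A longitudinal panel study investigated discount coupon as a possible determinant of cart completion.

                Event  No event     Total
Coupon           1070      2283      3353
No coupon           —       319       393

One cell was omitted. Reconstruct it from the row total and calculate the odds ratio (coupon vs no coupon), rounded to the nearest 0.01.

The missing cell is in the unexposed row: 393 − 319 = 74.
So a = 1070, b = 2283, c = 74, d = 319.
OR = (a·d)/(b·c) = (1070 × 319) / (2283 × 74) = 341330 / 168942 = 2.02040

2.02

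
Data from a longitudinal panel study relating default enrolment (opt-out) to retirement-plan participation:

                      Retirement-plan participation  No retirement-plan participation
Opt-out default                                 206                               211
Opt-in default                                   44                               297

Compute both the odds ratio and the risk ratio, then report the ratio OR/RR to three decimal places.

1.721

Cells: a = 206, b = 211, c = 44, d = 297.
OR = (206·297)/(211·44) = 61182/9284 = 6.59005
Risk in exposed = 206/417 = 0.49400; risk in unexposed = 44/341 = 0.12903; RR = 3.82854
OR/RR = 6.59005 / 3.82854 = 1.72130
The outcome is not rare, so the OR lies further from 1 than the RR.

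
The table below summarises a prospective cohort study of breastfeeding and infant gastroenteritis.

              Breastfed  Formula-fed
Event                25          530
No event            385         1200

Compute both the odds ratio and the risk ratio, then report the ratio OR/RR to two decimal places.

0.74

Reading the table with exposure as columns: a = 25 (Breastfed, case), b = 385 (Breastfed, non-case), c = 530 (Formula-fed, case), d = 1200.
OR = (25·1200)/(385·530) = 30000/204050 = 0.14702
Risk in exposed = 25/410 = 0.06098; risk in unexposed = 530/1730 = 0.30636; RR = 0.19903
OR/RR = 0.14702 / 0.19903 = 0.73868
The outcome is not rare, so the OR lies further from 1 than the RR.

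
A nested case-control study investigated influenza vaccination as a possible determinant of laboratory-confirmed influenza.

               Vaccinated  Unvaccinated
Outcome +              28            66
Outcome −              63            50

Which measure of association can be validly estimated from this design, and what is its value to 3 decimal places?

0.337

Reading the table with exposure as columns: a = 28 (Vaccinated, case), b = 63 (Vaccinated, non-case), c = 66 (Unvaccinated, case), d = 50.
This is a nested case-control study: participants were sampled on outcome status, so risks in the source population cannot be estimated directly — relative risk is not valid here. The odds ratio is the appropriate measure.
OR = (a·d)/(b·c) = (28 × 50) / (63 × 66) = 1400 / 4158 = 0.33670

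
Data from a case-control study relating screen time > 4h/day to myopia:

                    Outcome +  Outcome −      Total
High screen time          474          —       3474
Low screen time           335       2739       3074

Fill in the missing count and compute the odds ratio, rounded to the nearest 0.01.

The missing cell is in the exposed row: 3474 − 474 = 3000.
So a = 474, b = 3000, c = 335, d = 2739.
OR = (a·d)/(b·c) = (474 × 2739) / (3000 × 335) = 1298286 / 1005000 = 1.29183

1.29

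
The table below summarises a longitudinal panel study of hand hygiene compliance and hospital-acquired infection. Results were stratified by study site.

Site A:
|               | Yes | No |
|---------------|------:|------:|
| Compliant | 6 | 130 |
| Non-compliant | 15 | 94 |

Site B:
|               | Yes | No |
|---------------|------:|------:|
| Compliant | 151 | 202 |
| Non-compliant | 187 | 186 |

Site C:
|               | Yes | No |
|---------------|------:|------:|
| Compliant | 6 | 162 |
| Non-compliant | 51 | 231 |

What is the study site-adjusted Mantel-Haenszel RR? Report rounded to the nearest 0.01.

0.71

RR_MH = Σ(aᵢ·n₀ᵢ/nᵢ) / Σ(cᵢ·n₁ᵢ/nᵢ), with n₁ᵢ = aᵢ+bᵢ (exposed), n₀ᵢ = cᵢ+dᵢ (unexposed), nᵢ = n₁ᵢ+n₀ᵢ.
Stratum 1 (Site A): n₁ = 136, n₀ = 109, n = 245; a·n₀/n = 6·109/245 = 2.6694; c·n₁/n = 15·136/245 = 8.3265
Stratum 2 (Site B): n₁ = 353, n₀ = 373, n = 726; a·n₀/n = 151·373/726 = 77.5799; c·n₁/n = 187·353/726 = 90.9242
Stratum 3 (Site C): n₁ = 168, n₀ = 282, n = 450; a·n₀/n = 6·282/450 = 3.7600; c·n₁/n = 51·168/450 = 19.0400
RR_MH = (2.6694 + 77.5799 + 3.7600) / (8.3265 + 90.9242 + 19.0400) = 84.0093 / 118.2908 = 0.71019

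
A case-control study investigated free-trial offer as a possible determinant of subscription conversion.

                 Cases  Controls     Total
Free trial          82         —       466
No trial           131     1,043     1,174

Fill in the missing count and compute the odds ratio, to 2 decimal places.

The missing cell is in the exposed row: 466 − 82 = 384.
So a = 82, b = 384, c = 131, d = 1043.
OR = (a·d)/(b·c) = (82 × 1043) / (384 × 131) = 85526 / 50304 = 1.70018

1.70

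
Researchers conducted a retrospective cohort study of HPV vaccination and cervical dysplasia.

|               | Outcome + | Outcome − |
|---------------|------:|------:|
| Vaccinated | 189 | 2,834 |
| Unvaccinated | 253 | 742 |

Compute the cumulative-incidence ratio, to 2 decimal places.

0.25

Cells: a = 189, b = 2834, c = 253, d = 742.
Risk in exposed = 189/3023 = 0.06252; risk in unexposed = 253/995 = 0.25427.
RR = 0.06252 / 0.25427 = 0.24588
The risk is 75% lower among the exposed than among the unexposed.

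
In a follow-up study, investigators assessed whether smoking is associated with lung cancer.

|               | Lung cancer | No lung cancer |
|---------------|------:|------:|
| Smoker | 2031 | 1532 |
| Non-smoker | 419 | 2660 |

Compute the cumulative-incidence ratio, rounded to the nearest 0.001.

Cells: a = 2031, b = 1532, c = 419, d = 2660.
Risk in exposed = 2031/3563 = 0.57003; risk in unexposed = 419/3079 = 0.13608.
RR = 0.57003 / 0.13608 = 4.18880
The risk among the exposed is 4.19 times that among the unexposed.

4.189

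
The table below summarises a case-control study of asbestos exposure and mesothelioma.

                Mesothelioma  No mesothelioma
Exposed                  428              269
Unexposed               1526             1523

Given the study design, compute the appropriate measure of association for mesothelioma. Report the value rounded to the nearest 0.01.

Cells: a = 428, b = 269, c = 1526, d = 1523.
This is a case-control study: participants were sampled on outcome status, so risks in the source population cannot be estimated directly — relative risk is not valid here. The odds ratio is the appropriate measure.
OR = (a·d)/(b·c) = (428 × 1523) / (269 × 1526) = 651844 / 410494 = 1.58795

1.59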